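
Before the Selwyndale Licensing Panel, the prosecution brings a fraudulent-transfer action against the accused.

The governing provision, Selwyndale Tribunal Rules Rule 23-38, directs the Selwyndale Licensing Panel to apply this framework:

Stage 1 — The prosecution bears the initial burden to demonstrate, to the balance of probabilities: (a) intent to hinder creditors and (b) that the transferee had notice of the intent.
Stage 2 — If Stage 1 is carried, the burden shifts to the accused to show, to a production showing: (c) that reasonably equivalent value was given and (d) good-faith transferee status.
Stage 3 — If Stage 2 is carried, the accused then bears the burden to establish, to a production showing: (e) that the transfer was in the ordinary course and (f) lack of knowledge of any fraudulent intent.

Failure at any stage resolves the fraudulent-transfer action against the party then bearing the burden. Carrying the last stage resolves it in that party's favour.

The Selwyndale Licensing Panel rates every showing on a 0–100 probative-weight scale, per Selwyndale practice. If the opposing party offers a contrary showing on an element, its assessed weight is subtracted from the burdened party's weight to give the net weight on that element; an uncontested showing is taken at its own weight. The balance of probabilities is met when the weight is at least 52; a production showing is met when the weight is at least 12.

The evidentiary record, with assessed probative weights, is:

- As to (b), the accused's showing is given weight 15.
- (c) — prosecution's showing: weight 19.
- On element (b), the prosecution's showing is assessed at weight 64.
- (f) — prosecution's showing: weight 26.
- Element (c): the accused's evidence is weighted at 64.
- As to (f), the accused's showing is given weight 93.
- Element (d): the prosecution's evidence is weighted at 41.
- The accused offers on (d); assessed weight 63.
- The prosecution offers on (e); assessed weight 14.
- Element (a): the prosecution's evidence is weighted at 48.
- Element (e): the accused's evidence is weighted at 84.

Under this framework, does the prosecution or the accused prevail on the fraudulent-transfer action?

At Stage 1 the prosecution must meet the balance of probabilities (weight is at least 52): on (a) the weight is 48, which does not reach 52, so (a) does not meet the standard; on (b) the weight is 64 less the opposing 15 gives net 49, < 52, so (b) does not meet the standard.
  Not every element is met, so the prosecution fails to carry Stage 1.
The accused prevails.

accused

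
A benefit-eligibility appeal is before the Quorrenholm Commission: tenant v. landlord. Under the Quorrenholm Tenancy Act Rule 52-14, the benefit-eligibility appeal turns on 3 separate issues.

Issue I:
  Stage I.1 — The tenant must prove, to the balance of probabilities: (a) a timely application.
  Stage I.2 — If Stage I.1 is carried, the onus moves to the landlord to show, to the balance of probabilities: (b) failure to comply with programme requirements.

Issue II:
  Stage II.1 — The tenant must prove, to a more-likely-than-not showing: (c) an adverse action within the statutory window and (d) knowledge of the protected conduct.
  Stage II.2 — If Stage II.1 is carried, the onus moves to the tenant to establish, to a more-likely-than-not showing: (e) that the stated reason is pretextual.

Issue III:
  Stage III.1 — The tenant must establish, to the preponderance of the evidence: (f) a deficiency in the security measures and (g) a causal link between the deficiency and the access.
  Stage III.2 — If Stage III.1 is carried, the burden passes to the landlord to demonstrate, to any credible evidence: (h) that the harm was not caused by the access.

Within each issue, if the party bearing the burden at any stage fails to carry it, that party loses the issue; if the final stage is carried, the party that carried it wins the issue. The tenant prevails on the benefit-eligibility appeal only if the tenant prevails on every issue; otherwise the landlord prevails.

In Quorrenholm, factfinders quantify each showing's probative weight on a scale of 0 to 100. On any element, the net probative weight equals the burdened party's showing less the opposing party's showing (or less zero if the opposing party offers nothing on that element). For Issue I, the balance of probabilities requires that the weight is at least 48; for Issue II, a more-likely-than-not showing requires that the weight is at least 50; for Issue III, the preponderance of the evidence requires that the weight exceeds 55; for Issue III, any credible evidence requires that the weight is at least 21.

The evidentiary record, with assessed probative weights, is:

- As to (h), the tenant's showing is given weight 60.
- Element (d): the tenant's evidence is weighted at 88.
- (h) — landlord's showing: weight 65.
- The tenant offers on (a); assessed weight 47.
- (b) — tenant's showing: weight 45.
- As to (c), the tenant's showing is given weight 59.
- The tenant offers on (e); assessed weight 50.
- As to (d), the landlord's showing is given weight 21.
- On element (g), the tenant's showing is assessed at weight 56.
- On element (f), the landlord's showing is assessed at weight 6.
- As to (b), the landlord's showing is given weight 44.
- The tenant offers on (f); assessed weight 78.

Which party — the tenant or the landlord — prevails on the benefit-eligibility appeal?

— Issue I —
Stage I.1 (tenant, the balance of probabilities, weight is at least 48): (a) 47 < 48 — fails.
  Stage I.1 not carried; the tenant fails its burden.
The landlord prevails on this issue.
— Issue II —
Stage II.1 (tenant, a more-likely-than-not showing, weight is at least 50): (c) 59 ≥ 50 — meets; (d) net 88−21=67 ≥ 50 — meets.
  All elements met. The tenant retains the burden for Stage II.2.
Stage II.2 (tenant, a more-likely-than-not showing, weight is at least 50): (e) 50 ≥ 50 — meets.
  All elements met at the final stage.
All stages carried — the tenant prevails on this issue.
— Issue III —
Stage III.1 — burden on tenant; standard: the preponderance of the evidence (weight exceeds 55).
    (f): 78 − 6 = 72 > 55 [met]
    (g): 56 > 55 [met]
  The tenant carries Stage III.1; the landlord now bears the burden.
Stage III.2 — burden on landlord; standard: any credible evidence (weight is at least 21).
    (h): 65 − 60 = 5 < 21 [not met]
  The landlord does not carry Stage III.2.
The analysis ends at Stage III.2; the tenant prevails on this issue.
Per-issue: Issue I → landlord; Issue II → tenant; Issue III → tenant. The tenant must prevail on every issue; overall, the landlord prevails.

landlord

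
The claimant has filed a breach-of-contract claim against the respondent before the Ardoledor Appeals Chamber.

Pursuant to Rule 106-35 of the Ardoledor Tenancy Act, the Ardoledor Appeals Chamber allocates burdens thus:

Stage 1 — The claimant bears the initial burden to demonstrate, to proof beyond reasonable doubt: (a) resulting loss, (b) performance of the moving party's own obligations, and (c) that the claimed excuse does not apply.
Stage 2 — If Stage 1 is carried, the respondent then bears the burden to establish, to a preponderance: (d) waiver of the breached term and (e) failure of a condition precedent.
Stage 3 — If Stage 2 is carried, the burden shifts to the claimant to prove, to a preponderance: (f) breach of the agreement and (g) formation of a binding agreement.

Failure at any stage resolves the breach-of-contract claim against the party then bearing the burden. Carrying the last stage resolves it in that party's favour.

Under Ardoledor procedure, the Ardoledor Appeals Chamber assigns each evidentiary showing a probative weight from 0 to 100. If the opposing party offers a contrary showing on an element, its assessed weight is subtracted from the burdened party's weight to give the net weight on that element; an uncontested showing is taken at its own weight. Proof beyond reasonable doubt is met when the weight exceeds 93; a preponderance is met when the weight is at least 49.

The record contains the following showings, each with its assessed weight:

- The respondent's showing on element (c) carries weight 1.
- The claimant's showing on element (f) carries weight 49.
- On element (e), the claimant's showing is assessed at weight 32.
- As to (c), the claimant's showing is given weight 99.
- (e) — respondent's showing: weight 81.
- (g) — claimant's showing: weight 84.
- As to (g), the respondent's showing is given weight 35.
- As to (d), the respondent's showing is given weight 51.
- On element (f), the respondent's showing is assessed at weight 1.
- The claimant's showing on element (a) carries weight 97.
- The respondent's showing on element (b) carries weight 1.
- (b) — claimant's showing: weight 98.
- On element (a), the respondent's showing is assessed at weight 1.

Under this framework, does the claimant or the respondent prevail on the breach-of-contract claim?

respondent

At Stage 1 the claimant must meet proof beyond reasonable doubt (weight exceeds 93): on (a) the weight is 97 less the opposing 1 gives net 96, > 93, so (a) meets the standard; on (b) the weight is 98 less the opposing 1 gives net 97, > 93, so (b) meets the standard; on (c) the weight is 99 less the opposing 1 gives net 98, > 93, so (c) meets the standard.
  The claimant carries Stage 1; the respondent now bears the burden.
At Stage 2 the respondent must meet a preponderance (weight is at least 49): on (d) the weight is 51, ≥ 49, so (d) meets the standard; on (e) the weight is 81 less the opposing 32 gives net 49, which does reach 49, so (e) meets the standard.
  All elements met. The burden passes to the claimant.
At Stage 3 the claimant must meet a preponderance (weight is at least 49): on (f) the weight is 49 less the opposing 1 gives net 48, < 49, so (f) does not meet the standard; on (g) the weight is 84 less the opposing 35 gives net 49, ≥ 49, so (g) meets the standard.
  Not every element is met, so the claimant fails to carry Stage 3.
The respondent prevails.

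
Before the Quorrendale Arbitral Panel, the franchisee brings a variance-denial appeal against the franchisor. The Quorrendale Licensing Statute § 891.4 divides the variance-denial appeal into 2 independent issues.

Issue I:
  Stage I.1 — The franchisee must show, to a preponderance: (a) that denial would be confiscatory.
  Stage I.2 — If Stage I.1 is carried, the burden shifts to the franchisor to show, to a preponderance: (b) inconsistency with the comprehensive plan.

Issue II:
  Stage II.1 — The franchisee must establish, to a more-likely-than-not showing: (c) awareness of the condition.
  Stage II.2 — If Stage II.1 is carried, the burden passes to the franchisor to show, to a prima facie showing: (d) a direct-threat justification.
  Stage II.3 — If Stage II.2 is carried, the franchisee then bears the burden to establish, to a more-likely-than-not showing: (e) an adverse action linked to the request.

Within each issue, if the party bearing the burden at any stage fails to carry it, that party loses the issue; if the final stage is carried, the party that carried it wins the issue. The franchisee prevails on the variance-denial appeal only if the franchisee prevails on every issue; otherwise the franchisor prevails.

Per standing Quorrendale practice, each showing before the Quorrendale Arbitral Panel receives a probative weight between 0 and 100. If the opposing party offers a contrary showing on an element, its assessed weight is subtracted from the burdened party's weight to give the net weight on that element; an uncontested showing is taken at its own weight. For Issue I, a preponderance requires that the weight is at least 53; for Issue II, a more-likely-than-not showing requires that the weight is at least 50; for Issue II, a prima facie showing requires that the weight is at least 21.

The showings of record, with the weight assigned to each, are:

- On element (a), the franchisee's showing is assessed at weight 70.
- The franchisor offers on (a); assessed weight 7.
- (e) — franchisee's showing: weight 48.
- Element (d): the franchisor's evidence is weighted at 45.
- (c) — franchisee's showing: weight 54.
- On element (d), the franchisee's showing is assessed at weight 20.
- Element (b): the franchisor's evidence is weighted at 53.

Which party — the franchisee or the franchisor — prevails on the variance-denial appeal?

— Issue I —
At Stage I.1 the franchisee must meet a preponderance (weight is at least 53): on (a) the weight is 70 less the opposing 7 gives net 63, which does reach 53, so (a) meets the standard.
  All elements met. The burden passes to the franchisor.
At Stage I.2 the franchisor must meet a preponderance (weight is at least 53): on (b) the weight is 53, ≥ 53, so (b) meets the standard.
  Stage I.2 carried; the final stage is satisfied.
With every stage satisfied, the franchisor prevails on this issue.
— Issue II —
Stage II.1 (franchisee, a more-likely-than-not showing, weight is at least 50): (c) 54 ≥ 50 — meets.
  All elements met. The burden passes to the franchisor.
Stage II.2 (franchisor, a prima facie showing, weight is at least 21): (d) net 45−20=25 ≥ 21 — meets.
  Stage II.2 carried; the burden shifts to the franchisee.
Stage II.3 (franchisee, a more-likely-than-not showing, weight is at least 50): (e) 48 < 50 — fails.
  Not every element is met, so the franchisee fails to carry Stage II.3.
The analysis ends at Stage II.3; the franchisor prevails on this issue.
Per-issue: Issue I → franchisor; Issue II → franchisor. The franchisee must prevail on every issue; overall, the franchisor prevails.

franchisor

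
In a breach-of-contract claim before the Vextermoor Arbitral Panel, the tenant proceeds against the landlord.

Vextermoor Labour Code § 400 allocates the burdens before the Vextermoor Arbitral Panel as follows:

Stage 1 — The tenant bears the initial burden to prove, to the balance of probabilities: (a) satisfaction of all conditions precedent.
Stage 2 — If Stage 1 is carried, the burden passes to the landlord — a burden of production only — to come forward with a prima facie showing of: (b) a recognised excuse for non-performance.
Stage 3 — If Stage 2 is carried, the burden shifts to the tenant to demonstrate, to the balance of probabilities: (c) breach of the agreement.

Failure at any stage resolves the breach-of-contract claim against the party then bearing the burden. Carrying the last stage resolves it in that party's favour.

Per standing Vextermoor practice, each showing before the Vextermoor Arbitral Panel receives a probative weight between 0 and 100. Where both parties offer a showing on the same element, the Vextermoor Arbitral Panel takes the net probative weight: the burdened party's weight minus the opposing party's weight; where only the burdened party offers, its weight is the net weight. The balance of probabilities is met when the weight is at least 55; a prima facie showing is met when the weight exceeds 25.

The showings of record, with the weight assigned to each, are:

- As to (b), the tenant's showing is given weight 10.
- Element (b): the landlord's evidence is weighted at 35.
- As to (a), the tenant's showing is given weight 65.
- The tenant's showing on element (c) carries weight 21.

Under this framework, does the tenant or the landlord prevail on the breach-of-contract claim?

At Stage 1 the tenant must meet the balance of probabilities (weight is at least 55): on (a) the weight is 65, ≥ 55, so (a) meets the standard.
  All elements met. The burden passes to the landlord.
At Stage 2 the landlord must meet a prima facie showing (weight exceeds 25): on (b) the weight is 35 less the opposing 10 gives net 25, ≤ 25, so (b) does not meet the standard.
  Stage 2 not carried; the landlord fails its burden.
The analysis ends at Stage 2; the tenant prevails.

tenant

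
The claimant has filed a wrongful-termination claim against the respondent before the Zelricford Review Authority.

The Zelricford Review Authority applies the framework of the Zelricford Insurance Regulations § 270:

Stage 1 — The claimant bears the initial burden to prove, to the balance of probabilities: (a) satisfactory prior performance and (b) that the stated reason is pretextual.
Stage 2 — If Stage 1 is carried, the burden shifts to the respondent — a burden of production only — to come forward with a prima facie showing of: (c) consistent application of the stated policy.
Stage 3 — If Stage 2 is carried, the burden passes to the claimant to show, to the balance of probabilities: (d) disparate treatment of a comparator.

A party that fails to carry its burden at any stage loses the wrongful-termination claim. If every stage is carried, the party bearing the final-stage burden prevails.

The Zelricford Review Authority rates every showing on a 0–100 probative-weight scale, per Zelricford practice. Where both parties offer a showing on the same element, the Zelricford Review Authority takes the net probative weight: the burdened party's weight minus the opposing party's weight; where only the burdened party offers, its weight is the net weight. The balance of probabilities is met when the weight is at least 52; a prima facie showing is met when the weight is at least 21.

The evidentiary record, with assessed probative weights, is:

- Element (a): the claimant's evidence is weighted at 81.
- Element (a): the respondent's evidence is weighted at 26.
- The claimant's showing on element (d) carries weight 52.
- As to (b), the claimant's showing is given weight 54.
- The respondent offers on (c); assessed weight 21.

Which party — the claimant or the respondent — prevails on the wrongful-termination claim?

At Stage 1 the claimant must meet the balance of probabilities (weight is at least 52): on (a) the weight is 81 less the opposing 26 gives net 55, which does reach 52, so (a) meets the standard; on (b) the weight is 54, ≥ 52, so (b) meets the standard.
  The claimant carries Stage 1; the respondent now bears the burden.
At Stage 2 the respondent must meet a prima facie showing (weight is at least 21): on (c) the weight is 21, ≥ 21, so (c) meets the standard.
  All elements met. The burden passes to the claimant.
At Stage 3 the claimant must meet the balance of probabilities (weight is at least 52): on (d) the weight is 52, ≥ 52, so (d) meets the standard.
  All elements met at the final stage.
Every stage carried; the claimant prevails.

claimant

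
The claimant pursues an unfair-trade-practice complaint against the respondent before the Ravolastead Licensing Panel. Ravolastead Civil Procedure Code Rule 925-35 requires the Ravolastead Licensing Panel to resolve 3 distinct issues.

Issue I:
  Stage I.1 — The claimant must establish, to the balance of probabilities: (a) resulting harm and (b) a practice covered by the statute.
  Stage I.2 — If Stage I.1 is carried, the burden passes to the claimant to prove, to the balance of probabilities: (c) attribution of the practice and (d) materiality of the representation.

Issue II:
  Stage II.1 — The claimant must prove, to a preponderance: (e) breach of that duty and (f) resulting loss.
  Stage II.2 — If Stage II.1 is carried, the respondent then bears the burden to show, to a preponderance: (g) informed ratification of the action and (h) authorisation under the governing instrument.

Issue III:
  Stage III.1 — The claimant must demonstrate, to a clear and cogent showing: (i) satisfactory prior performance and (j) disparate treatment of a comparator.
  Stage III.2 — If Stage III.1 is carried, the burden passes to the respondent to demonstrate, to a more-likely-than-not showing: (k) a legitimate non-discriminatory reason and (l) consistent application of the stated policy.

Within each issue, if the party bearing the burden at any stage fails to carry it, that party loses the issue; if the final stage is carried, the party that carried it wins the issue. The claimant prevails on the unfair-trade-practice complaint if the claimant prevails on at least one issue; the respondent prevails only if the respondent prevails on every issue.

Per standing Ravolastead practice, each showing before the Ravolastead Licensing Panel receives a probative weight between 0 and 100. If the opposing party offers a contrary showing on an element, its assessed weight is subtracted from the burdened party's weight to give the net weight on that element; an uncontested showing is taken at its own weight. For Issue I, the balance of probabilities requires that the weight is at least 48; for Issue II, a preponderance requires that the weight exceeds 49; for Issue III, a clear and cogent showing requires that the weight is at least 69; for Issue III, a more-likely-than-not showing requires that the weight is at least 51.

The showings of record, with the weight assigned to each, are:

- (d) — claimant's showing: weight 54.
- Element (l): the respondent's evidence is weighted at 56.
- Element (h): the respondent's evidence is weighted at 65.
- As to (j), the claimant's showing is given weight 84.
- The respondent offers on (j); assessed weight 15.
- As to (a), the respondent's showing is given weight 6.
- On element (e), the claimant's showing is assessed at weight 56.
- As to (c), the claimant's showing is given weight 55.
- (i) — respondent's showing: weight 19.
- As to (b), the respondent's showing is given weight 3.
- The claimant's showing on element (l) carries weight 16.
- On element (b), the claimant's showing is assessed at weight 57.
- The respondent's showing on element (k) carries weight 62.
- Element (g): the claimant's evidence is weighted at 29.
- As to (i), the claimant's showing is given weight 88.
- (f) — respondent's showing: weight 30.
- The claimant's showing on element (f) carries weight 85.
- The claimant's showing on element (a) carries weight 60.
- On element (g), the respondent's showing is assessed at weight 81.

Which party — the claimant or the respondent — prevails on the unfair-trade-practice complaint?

claimant

— Issue I —
At Stage I.1 the claimant must meet the balance of probabilities (weight is at least 48): on (a) the weight is 60 less the opposing 6 gives net 54, which does reach 48, so (a) meets the standard; on (b) the weight is 57 less the opposing 3 gives net 54, which does reach 48, so (b) meets the standard.
  All elements met. The claimant retains the burden for Stage I.2.
At Stage I.2 the claimant must meet the balance of probabilities (weight is at least 48): on (c) the weight is 55, ≥ 48, so (c) meets the standard; on (d) the weight is 54, ≥ 48, so (d) meets the standard.
  The claimant carries the last stage.
With every stage satisfied, the claimant prevails on this issue.
— Issue II —
Stage II.1 (claimant, a preponderance, weight exceeds 49): (e) 56 > 49 — meets; (f) net 85−30=55 > 49 — meets.
  The claimant carries Stage II.1; the respondent now bears the burden.
Stage II.2 (respondent, a preponderance, weight exceeds 49): (g) net 81−29=52 > 49 — meets; (h) 65 > 49 — meets.
  Stage II.2 carried; the final stage is satisfied.
Every stage carried; the respondent prevails on this issue.
— Issue III —
Stage III.1 (claimant, a clear and cogent showing, weight is at least 69): (i) net 88−19=69 ≥ 69 — meets; (j) net 84−15=69 ≥ 69 — meets.
  The claimant carries Stage III.1; the respondent now bears the burden.
Stage III.2 (respondent, a more-likely-than-not showing, weight is at least 51): (k) 62 ≥ 51 — meets; (l) net 56−16=40 < 51 — fails.
  Stage III.2 not carried; the respondent fails its burden.
The analysis ends at Stage III.2; the claimant prevails on this issue.
Per-issue: Issue I → claimant; Issue II → respondent; Issue III → claimant. The claimant must prevail on at least one issue; overall, the claimant prevails.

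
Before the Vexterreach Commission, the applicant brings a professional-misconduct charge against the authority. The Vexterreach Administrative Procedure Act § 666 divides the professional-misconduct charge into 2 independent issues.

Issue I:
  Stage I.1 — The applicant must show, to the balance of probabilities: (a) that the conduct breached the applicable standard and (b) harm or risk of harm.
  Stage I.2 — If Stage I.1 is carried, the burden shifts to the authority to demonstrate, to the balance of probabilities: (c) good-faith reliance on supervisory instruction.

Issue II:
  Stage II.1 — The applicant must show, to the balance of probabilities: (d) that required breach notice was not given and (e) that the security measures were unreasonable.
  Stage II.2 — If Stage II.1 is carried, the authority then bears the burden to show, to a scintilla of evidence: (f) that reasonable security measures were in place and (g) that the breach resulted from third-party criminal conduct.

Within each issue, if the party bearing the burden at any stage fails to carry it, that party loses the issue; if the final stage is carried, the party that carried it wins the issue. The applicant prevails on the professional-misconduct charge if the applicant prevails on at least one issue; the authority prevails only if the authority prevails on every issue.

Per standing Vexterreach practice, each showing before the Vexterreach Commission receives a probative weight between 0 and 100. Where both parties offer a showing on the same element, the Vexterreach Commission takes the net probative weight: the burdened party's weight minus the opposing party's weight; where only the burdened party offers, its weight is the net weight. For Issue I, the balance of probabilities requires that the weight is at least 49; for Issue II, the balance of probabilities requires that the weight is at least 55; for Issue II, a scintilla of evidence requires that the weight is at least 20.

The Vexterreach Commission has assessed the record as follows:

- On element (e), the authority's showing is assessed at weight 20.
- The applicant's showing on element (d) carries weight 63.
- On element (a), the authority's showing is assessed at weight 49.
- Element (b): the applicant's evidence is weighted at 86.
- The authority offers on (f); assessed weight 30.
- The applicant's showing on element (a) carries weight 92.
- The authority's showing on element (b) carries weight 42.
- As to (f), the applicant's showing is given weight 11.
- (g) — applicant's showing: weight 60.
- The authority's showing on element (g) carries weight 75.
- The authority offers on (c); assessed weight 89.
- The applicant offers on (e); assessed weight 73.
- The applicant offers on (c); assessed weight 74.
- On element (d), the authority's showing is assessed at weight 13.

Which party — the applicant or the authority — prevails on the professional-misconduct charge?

authority

— Issue I —
Stage I.1 — burden on applicant; standard: the balance of probabilities (weight is at least 49).
    (a): 92 − 49 = 43 < 49 [not met]
    (b): 86 − 42 = 44 < 49 [not met]
  The applicant does not carry Stage I.1.
The analysis ends at Stage I.1; the authority prevails on this issue.
— Issue II —
Stage II.1 (applicant, the balance of probabilities, weight is at least 55): (d) net 63−13=50 < 55 — fails; (e) net 73−20=53 < 55 — fails.
  Stage II.1 not carried; the applicant fails its burden.
The authority prevails on this issue.
Per-issue: Issue I → authority; Issue II → authority. The applicant must prevail on at least one issue; overall, the authority prevails.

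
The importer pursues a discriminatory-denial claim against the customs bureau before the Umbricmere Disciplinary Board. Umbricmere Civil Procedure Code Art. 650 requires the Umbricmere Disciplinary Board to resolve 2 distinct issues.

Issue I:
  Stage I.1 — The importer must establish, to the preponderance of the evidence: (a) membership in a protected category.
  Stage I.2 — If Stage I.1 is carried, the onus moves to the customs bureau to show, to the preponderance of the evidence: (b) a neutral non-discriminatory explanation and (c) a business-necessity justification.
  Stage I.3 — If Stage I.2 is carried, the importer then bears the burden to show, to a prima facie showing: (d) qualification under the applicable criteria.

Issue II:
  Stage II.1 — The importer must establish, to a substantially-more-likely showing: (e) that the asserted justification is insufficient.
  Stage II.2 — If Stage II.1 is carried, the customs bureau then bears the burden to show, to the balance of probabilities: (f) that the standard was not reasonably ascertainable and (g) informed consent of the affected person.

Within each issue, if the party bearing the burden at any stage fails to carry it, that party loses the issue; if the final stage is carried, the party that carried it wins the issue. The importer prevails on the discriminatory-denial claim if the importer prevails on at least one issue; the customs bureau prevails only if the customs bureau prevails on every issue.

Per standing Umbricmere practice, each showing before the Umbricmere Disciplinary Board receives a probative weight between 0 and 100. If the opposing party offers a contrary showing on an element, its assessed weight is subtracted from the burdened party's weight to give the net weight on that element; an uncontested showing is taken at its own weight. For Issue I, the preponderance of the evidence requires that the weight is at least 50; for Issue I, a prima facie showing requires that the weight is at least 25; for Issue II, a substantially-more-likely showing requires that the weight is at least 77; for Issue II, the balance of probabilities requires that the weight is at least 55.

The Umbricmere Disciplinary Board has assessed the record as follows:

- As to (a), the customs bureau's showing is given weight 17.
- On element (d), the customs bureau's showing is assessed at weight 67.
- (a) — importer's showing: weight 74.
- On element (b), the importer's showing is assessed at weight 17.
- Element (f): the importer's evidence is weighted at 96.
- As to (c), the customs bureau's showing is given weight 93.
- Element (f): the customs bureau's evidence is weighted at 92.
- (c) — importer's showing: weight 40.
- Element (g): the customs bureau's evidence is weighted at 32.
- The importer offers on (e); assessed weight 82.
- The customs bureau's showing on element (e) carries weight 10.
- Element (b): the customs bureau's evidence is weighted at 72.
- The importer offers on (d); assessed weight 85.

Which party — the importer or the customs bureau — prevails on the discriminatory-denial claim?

customs bureau

— Issue I —
Stage I.1 (importer, the preponderance of the evidence, weight is at least 50): (a) net 74−17=57 ≥ 50 — meets.
  The importer carries Stage I.1; the customs bureau now bears the burden.
Stage I.2 (customs bureau, the preponderance of the evidence, weight is at least 50): (b) net 72−17=55 ≥ 50 — meets; (c) net 93−40=53 ≥ 50 — meets.
  Stage I.2 carried; the burden shifts to the importer.
Stage I.3 (importer, a prima facie showing, weight is at least 25): (d) net 85−67=18 < 25 — fails.
  Not every element is met, so the importer fails to carry Stage I.3.
The customs bureau prevails on this issue.
— Issue II —
At Stage II.1 the importer must meet a substantially-more-likely showing (weight is at least 77): on (e) the weight is 82 less the opposing 10 gives net 72, which does not reach 77, so (e) does not meet the standard.
  The importer does not carry Stage II.1.
So the customs bureau prevails on this issue.
Per-issue: Issue I → customs bureau; Issue II → customs bureau. The importer must prevail on at least one issue; overall, the customs bureau prevails.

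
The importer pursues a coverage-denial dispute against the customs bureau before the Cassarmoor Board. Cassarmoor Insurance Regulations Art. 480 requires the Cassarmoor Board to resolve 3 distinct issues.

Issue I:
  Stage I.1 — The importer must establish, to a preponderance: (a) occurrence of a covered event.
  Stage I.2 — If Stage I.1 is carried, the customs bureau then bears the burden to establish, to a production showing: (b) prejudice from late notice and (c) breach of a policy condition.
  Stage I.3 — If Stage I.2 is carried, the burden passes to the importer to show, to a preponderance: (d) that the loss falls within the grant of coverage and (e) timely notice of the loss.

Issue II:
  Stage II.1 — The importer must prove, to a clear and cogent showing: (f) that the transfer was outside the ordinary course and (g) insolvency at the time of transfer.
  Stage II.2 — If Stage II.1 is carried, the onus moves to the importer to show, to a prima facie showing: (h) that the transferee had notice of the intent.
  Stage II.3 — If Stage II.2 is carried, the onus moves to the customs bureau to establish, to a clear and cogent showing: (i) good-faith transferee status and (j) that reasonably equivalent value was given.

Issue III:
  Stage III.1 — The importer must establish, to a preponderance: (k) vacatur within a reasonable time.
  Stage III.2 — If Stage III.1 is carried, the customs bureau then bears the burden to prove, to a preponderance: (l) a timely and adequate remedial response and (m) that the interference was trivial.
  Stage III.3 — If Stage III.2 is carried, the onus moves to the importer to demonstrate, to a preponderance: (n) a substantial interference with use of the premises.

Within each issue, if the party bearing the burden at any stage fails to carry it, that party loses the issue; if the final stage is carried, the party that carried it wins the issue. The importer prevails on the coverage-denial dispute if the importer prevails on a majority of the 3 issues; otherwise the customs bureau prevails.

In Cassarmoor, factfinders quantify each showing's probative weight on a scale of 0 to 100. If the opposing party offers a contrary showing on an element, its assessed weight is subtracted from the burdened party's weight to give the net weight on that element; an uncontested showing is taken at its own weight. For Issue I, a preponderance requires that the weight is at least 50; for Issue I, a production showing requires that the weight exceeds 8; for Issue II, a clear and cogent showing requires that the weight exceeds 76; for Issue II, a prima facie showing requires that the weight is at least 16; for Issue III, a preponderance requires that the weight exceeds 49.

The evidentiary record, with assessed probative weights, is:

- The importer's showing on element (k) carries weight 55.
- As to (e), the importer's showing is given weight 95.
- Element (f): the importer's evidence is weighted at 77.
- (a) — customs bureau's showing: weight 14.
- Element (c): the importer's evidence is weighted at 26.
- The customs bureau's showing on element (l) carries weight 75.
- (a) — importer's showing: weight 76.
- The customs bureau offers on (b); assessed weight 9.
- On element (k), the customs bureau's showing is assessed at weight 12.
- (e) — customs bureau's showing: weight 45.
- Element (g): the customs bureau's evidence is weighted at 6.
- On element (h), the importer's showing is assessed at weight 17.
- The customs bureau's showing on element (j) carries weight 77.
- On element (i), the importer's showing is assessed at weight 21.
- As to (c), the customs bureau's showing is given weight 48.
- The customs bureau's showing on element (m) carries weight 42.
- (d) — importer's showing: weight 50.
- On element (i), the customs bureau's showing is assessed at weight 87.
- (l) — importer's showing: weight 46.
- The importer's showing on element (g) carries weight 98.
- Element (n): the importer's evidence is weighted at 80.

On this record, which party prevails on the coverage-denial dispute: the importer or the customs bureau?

importer

— Issue I —
Stage I.1 — burden on importer; standard: a preponderance (weight is at least 50).
    (a): 76 − 14 = 62 ≥ 50 [met]
  The importer carries Stage I.1; the customs bureau now bears the burden.
Stage I.2 — burden on customs bureau; standard: a production showing (weight exceeds 8).
    (b): 9 > 8 [met]
    (c): 48 − 26 = 22 > 8 [met]
  Stage I.2 carried; the burden shifts to the importer.
Stage I.3 — burden on importer; standard: a preponderance (weight is at least 50).
    (d): 50 ≥ 50 [met]
    (e): 95 − 45 = 50 ≥ 50 [met]
  Stage I.3 carried; the final stage is satisfied.
With every stage satisfied, the importer prevails on this issue.
— Issue II —
Stage II.1 — burden on importer; standard: a clear and cogent showing (weight exceeds 76).
    (f): 77 > 76 [met]
    (g): 98 − 6 = 92 > 76 [met]
  All elements met. The importer retains the burden for Stage II.2.
Stage II.2 — burden on importer; standard: a prima facie showing (weight is at least 16).
    (h): 17 ≥ 16 [met]
  Stage II.2 is satisfied; the onus moves to the customs bureau.
Stage II.3 — burden on customs bureau; standard: a clear and cogent showing (weight exceeds 76).
    (i): 87 − 21 = 66 ≤ 76 [not met]
    (j): 77 > 76 [met]
  The customs bureau does not carry Stage II.3.
The importer prevails on this issue.
— Issue III —
At Stage III.1 the importer must meet a preponderance (weight exceeds 49): on (k) the weight is 55 less the opposing 12 gives net 43, which does not exceed 49, so (k) does not meet the standard.
  The importer does not carry Stage III.1.
So the customs bureau prevails on this issue.
Per-issue: Issue I → importer; Issue II → importer; Issue III → customs bureau. The importer must prevail on a majority of issues; overall, the importer prevails.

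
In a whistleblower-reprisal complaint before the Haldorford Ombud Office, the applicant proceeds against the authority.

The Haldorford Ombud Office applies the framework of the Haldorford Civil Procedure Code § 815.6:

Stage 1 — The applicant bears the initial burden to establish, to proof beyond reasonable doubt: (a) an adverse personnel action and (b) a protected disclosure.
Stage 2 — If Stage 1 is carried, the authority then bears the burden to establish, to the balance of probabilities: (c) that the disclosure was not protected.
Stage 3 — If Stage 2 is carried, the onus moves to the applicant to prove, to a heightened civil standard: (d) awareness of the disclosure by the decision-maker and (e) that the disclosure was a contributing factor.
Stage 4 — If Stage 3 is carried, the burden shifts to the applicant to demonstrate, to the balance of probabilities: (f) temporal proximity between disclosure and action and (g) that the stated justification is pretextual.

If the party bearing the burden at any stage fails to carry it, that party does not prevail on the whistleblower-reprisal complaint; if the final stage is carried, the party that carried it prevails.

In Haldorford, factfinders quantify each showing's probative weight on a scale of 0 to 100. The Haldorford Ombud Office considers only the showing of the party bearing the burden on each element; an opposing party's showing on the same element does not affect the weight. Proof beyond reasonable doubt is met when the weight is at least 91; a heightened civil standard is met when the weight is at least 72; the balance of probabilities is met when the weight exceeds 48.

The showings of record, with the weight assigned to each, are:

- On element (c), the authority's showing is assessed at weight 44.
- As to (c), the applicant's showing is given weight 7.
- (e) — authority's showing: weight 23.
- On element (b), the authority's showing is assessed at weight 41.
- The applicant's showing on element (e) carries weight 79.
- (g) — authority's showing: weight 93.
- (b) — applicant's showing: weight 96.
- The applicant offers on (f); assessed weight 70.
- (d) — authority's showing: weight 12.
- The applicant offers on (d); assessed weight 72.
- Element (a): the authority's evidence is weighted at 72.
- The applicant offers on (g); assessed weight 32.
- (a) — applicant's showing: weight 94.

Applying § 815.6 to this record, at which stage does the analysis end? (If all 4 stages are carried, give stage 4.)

At Stage 1 the applicant must meet proof beyond reasonable doubt (weight is at least 91): on (a) the weight is 94 (the authority's 72 is given no effect), ≥ 91, so (a) meets the standard; on (b) the weight is 96 (the authority's 41 is given no effect), which does reach 91, so (b) meets the standard.
  Stage 1 carried; the burden shifts to the authority.
At Stage 2 the authority must meet the balance of probabilities (weight exceeds 48): on (c) the weight is 44 (the applicant's 7 is given no effect), ≤ 48, so (c) does not meet the standard.
  Not every element is met, so the authority fails to carry Stage 2.
So the applicant prevails.

stage 2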